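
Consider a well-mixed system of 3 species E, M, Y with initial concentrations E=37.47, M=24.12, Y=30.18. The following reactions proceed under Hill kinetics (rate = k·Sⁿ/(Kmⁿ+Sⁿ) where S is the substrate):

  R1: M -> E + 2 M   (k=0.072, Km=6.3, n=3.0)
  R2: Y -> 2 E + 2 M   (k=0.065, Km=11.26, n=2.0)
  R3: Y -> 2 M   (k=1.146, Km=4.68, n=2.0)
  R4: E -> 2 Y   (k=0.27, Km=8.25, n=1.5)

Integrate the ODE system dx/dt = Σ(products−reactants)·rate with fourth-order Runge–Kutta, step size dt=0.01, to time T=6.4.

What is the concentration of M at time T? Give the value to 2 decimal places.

RK4 with dt=0.01: 640 steps to T=6.4. Trajectory (selected grid times):
t=0.00: E=37.47 M=24.12 Y=30.18
t=0.71: E=37.43 M=25.84 Y=29.69
t=1.42: E=37.38 M=27.56 Y=29.21
t=2.13: E=37.34 M=29.27 Y=28.72
t=2.84: E=37.30 M=30.99 Y=28.24
t=3.56: E=37.25 M=32.73 Y=27.74
t=4.27: E=37.21 M=34.44 Y=27.26
t=4.98: E=37.17 M=36.15 Y=26.78
t=5.69: E=37.12 M=37.85 Y=26.30
t=6.40: E=37.08 M=39.56 Y=25.82
Read off M at T=6.4: 39.56

M at T = 39.56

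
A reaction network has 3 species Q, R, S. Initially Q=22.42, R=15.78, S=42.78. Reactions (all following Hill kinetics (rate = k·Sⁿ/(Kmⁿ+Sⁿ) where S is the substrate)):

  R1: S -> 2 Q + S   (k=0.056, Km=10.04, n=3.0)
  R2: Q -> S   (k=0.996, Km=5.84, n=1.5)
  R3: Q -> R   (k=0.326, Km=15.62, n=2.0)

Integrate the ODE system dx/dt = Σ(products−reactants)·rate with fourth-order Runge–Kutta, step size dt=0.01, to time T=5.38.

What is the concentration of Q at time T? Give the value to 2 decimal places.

RK4 with dt=0.01: 538 steps to T=5.38. Trajectory (selected grid times):
t=0.00: Q=22.42 R=15.78 S=42.78
t=0.60: Q=21.83 R=15.91 S=43.31
t=1.20: Q=21.24 R=16.04 S=43.83
t=1.79: Q=20.67 R=16.16 S=44.34
t=2.39: Q=20.10 R=16.29 S=44.86
t=2.99: Q=19.53 R=16.41 S=45.38
t=3.59: Q=18.97 R=16.52 S=45.89
t=4.18: Q=18.42 R=16.64 S=46.39
t=4.78: Q=17.87 R=16.75 S=46.89
t=5.38: Q=17.32 R=16.86 S=47.39
Read off Q at T=5.38: 17.32

Q at T = 17.32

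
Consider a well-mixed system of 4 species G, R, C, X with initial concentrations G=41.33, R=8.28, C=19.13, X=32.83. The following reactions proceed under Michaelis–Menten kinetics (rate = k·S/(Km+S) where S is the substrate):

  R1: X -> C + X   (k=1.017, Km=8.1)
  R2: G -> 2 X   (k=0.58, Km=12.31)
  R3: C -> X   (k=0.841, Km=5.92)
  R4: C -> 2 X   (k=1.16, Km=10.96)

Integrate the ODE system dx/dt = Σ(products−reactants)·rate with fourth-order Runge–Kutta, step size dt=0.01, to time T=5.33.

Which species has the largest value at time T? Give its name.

Dominant species at T: X

RK4 with dt=0.01: 533 steps to T=5.33. Trajectory (selected grid times):
t=0.00: G=41.33 R=8.28 C=19.13 X=32.83
t=0.59: G=41.07 R=8.28 C=18.80 X=34.60
t=1.18: G=40.80 R=8.28 C=18.48 X=36.37
t=1.78: G=40.54 R=8.28 C=18.17 X=38.15
t=2.37: G=40.27 R=8.28 C=17.87 X=39.90
t=2.96: G=40.01 R=8.28 C=17.57 X=41.64
t=3.55: G=39.75 R=8.28 C=17.28 X=43.38
t=4.15: G=39.49 R=8.28 C=17.00 X=45.13
t=4.74: G=39.22 R=8.28 C=16.73 X=46.85
t=5.33: G=38.96 R=8.28 C=16.46 X=48.56
At T=5.33: G=38.96 R=8.28 C=16.46 X=48.56; the largest is X.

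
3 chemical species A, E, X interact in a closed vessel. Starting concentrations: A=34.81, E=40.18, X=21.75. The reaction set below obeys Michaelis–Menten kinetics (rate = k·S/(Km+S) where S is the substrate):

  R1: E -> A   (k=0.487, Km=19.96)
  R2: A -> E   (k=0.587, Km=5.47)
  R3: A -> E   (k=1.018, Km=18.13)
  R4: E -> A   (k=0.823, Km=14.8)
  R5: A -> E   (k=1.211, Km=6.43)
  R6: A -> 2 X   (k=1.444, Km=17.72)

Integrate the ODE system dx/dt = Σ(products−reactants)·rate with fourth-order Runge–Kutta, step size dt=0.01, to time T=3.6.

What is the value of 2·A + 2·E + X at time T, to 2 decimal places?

Check how each reaction changes W = 2·A + 2·E + X (weight of products minus weight of reactants):
R1: E -> A: (2·1) − (2·1) = 2 − 2 = 0
R2: A -> E: (2·1) − (2·1) = 2 − 2 = 0
R3: A -> E: (2·1) − (2·1) = 2 − 2 = 0
R4: E -> A: (2·1) − (2·1) = 2 − 2 = 0
R5: A -> E: (2·1) − (2·1) = 2 − 2 = 0
R6: A -> 2 X: (1·2) − (2·1) = 2 − 2 = 0
Every reaction leaves W unchanged, so W is conserved and no simulation is needed: W(T) = W(0) = 2·34.81 + 2·40.18 + 21.75 = 171.73

Value at T = 171.73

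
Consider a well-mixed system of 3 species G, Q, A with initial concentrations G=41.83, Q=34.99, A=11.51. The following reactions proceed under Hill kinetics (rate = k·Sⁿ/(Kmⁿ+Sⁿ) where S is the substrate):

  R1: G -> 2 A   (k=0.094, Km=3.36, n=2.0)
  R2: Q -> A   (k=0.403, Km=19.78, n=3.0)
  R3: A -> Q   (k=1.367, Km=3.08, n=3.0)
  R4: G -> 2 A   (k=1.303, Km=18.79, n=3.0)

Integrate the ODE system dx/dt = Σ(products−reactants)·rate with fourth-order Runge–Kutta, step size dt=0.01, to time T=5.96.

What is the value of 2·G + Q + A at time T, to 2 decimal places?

Value at T = 130.16

Check how each reaction changes W = 2·G + Q + A (weight of products minus weight of reactants):
R1: G -> 2 A: (1·2) − (2·1) = 2 − 2 = 0
R2: Q -> A: (1·1) − (1·1) = 1 − 1 = 0
R3: A -> Q: (1·1) − (1·1) = 1 − 1 = 0
R4: G -> 2 A: (1·2) − (2·1) = 2 − 2 = 0
Every reaction leaves W unchanged, so W is conserved and no simulation is needed: W(T) = W(0) = 2·41.83 + 34.99 + 11.51 = 130.16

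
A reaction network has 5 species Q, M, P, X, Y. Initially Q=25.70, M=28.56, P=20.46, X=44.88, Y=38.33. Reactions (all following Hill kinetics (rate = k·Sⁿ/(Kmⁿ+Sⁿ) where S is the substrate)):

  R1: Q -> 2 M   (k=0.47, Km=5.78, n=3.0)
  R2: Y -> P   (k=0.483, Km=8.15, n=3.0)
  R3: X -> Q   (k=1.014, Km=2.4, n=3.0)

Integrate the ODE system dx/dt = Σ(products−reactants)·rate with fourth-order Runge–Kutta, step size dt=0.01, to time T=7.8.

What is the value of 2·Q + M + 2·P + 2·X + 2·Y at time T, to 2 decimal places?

Value at T = 287.30

Check how each reaction changes W = 2·Q + M + 2·P + 2·X + 2·Y (weight of products minus weight of reactants):
R1: Q -> 2 M: (1·2) − (2·1) = 2 − 2 = 0
R2: Y -> P: (2·1) − (2·1) = 2 − 2 = 0
R3: X -> Q: (2·1) − (2·1) = 2 − 2 = 0
Every reaction leaves W unchanged, so W is conserved and no simulation is needed: W(T) = W(0) = 2·25.70 + 28.56 + 2·20.46 + 2·44.88 + 2·38.33 = 287.30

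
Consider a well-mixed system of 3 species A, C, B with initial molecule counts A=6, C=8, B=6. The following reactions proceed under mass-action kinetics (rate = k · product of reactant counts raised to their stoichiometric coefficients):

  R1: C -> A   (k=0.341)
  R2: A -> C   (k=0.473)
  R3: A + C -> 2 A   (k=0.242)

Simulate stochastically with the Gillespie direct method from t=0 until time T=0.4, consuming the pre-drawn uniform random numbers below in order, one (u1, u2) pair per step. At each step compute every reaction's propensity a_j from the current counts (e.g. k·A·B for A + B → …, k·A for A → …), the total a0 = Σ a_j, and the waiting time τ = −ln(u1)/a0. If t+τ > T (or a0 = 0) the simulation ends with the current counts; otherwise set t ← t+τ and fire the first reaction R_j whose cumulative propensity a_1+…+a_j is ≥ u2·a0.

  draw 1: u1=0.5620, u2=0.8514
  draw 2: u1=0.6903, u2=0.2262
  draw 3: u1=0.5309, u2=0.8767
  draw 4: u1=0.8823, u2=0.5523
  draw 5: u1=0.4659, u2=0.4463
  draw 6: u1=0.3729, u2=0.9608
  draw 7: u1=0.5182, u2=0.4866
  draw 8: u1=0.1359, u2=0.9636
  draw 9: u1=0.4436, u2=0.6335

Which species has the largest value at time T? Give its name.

t=0.000: A=6 C=8 B=6
Draw 1: a1=2.728, a2=2.838, a3=11.616, a0=17.182; τ=−ln(0.5620)/17.182=0.034 → t=0.034; u2·a0=0.8514·17.182=14.629; a1+a2=5.566 < 14.629 ≤ a1+…+a3=17.182 → R3 fires; A=7 C=7 B=6
Draw 2: a1=2.387, a2=3.311, a3=11.858, a0=17.556; τ=−ln(0.6903)/17.556=0.021 → t=0.055; u2·a0=0.2262·17.556=3.971; a1=2.387 < 3.971 ≤ a1+a2=5.698 → R2 fires; A=6 C=8 B=6
Draw 3: a1=2.728, a2=2.838, a3=11.616, a0=17.182; τ=−ln(0.5309)/17.182=0.037 → t=0.092; u2·a0=0.8767·17.182=15.063; a1+a2=5.566 < 15.063 ≤ a1+…+a3=17.182 → R3 fires; A=7 C=7 B=6
Draw 4: a1=2.387, a2=3.311, a3=11.858, a0=17.556; τ=−ln(0.8823)/17.556=0.007 → t=0.099; u2·a0=0.5523·17.556=9.696; a1+a2=5.698 < 9.696 ≤ a1+…+a3=17.556 → R3 fires; A=8 C=6 B=6
Draw 5: a1=2.046, a2=3.784, a3=11.616, a0=17.446; τ=−ln(0.4659)/17.446=0.044 → t=0.142; u2·a0=0.4463·17.446=7.786; a1+a2=5.830 < 7.786 ≤ a1+…+a3=17.446 → R3 fires; A=9 C=5 B=6
Draw 6: a1=1.705, a2=4.257, a3=10.890, a0=16.852; τ=−ln(0.3729)/16.852=0.059 → t=0.201; u2·a0=0.9608·16.852=16.191; a1+a2=5.962 < 16.191 ≤ a1+…+a3=16.852 → R3 fires; A=10 C=4 B=6
Draw 7: a1=1.364, a2=4.730, a3=9.680, a0=15.774; τ=−ln(0.5182)/15.774=0.042 → t=0.243; u2·a0=0.4866·15.774=7.676; a1+a2=6.094 < 7.676 ≤ a1+…+a3=15.774 → R3 fires; A=11 C=3 B=6
Draw 8: a1=1.023, a2=5.203, a3=7.986, a0=14.212; τ=−ln(0.1359)/14.212=0.140 → t=0.383; u2·a0=0.9636·14.212=13.695; a1+a2=6.226 < 13.695 ≤ a1+…+a3=14.212 → R3 fires; A=12 C=2 B=6
Draw 9: a1=0.682, a2=5.676, a3=5.808, a0=12.166; τ=−ln(0.4436)/12.166=0.067 → t=0.450 > T=0.4: stop.
At T=0.4: A=12 C=2 B=6; the largest is A.

Dominant species at T: A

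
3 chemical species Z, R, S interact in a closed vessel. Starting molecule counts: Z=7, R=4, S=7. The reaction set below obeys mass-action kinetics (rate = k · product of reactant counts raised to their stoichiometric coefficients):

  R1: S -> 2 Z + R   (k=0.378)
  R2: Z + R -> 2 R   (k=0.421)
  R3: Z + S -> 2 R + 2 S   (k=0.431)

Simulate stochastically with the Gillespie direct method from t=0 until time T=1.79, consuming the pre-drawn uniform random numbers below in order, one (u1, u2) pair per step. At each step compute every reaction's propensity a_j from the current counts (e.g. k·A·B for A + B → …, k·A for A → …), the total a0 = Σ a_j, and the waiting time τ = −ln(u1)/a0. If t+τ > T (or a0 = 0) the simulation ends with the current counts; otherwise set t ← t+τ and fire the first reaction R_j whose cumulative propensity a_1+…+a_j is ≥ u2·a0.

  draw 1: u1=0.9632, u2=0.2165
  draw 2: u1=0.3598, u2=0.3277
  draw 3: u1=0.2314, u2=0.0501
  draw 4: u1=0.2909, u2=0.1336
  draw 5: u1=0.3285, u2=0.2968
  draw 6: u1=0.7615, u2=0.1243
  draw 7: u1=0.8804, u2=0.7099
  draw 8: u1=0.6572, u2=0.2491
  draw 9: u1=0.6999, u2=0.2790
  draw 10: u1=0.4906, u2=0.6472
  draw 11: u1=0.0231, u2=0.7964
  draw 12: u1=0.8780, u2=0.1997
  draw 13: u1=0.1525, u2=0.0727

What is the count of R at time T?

t=0.000: Z=7 R=4 S=7
Draw 1: a1=2.646, a2=11.788, a3=21.119, a0=35.553; τ=−ln(0.9632)/35.553=0.001 → t=0.001; u2·a0=0.2165·35.553=7.697; a1=2.646 < 7.697 ≤ a1+a2=14.434 → R2 fires; Z=6 R=5 S=7
Draw 2: a1=2.646, a2=12.630, a3=18.102, a0=33.378; τ=−ln(0.3598)/33.378=0.031 → t=0.032; u2·a0=0.3277·33.378=10.938; a1=2.646 < 10.938 ≤ a1+a2=15.276 → R2 fires; Z=5 R=6 S=7
Draw 3: a1=2.646, a2=12.630, a3=15.085, a0=30.361; τ=−ln(0.2314)/30.361=0.048 → t=0.080; u2·a0=0.0501·30.361=1.521 ≤ a1=2.646 → R1 fires; Z=7 R=7 S=6
Draw 4: a1=2.268, a2=20.629, a3=18.102, a0=40.999; τ=−ln(0.2909)/40.999=0.030 → t=0.110; u2·a0=0.1336·40.999=5.477; a1=2.268 < 5.477 ≤ a1+a2=22.897 → R2 fires; Z=6 R=8 S=6
Draw 5: a1=2.268, a2=20.208, a3=15.516, a0=37.992; τ=−ln(0.3285)/37.992=0.029 → t=0.139; u2·a0=0.2968·37.992=11.276; a1=2.268 < 11.276 ≤ a1+a2=22.476 → R2 fires; Z=5 R=9 S=6
Draw 6: a1=2.268, a2=18.945, a3=12.930, a0=34.143; τ=−ln(0.7615)/34.143=0.008 → t=0.147; u2·a0=0.1243·34.143=4.244; a1=2.268 < 4.244 ≤ a1+a2=21.213 → R2 fires; Z=4 R=10 S=6
Draw 7: a1=2.268, a2=16.840, a3=10.344, a0=29.452; τ=−ln(0.8804)/29.452=0.004 → t=0.152; u2·a0=0.7099·29.452=20.908; a1+a2=19.108 < 20.908 ≤ a1+…+a3=29.452 → R3 fires; Z=3 R=12 S=7
Draw 8: a1=2.646, a2=15.156, a3=9.051, a0=26.853; τ=−ln(0.6572)/26.853=0.016 → t=0.167; u2·a0=0.2491·26.853=6.689; a1=2.646 < 6.689 ≤ a1+a2=17.802 → R2 fires; Z=2 R=13 S=7
Draw 9: a1=2.646, a2=10.946, a3=6.034, a0=19.626; τ=−ln(0.6999)/19.626=0.018 → t=0.185; u2·a0=0.2790·19.626=5.476; a1=2.646 < 5.476 ≤ a1+a2=13.592 → R2 fires; Z=1 R=14 S=7
Draw 10: a1=2.646, a2=5.894, a3=3.017, a0=11.557; τ=−ln(0.4906)/11.557=0.062 → t=0.247; u2·a0=0.6472·11.557=7.480; a1=2.646 < 7.480 ≤ a1+a2=8.540 → R2 fires; Z=0 R=15 S=7
Draw 11: a1=2.646, a2=0.000, a3=0.000, a0=2.646; τ=−ln(0.0231)/2.646=1.424 → t=1.671; u2·a0=0.7964·2.646=2.107 ≤ a1=2.646 → R1 fires; Z=2 R=16 S=6
Draw 12: a1=2.268, a2=13.472, a3=5.172, a0=20.912; τ=−ln(0.8780)/20.912=0.006 → t=1.677; u2·a0=0.1997·20.912=4.176; a1=2.268 < 4.176 ≤ a1+a2=15.740 → R2 fires; Z=1 R=17 S=6
Draw 13: a1=2.268, a2=7.157, a3=2.586, a0=12.011; τ=−ln(0.1525)/12.011=0.157 → t=1.834 > T=1.79: stop.
Read off R at T=1.79: 17

R at T = 17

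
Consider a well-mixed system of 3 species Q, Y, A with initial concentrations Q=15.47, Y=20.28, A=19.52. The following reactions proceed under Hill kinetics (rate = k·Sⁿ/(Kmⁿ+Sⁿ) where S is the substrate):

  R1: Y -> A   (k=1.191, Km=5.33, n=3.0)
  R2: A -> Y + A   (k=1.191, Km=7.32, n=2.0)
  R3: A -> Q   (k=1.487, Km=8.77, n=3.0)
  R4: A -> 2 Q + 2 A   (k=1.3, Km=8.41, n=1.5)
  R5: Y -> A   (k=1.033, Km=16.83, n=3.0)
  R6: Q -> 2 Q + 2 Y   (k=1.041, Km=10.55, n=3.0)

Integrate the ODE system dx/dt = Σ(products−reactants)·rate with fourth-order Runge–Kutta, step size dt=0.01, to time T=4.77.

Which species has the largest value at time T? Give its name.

RK4 with dt=0.01: 477 steps to T=4.77. Trajectory (selected grid times):
t=0.00: Q=15.47 Y=20.28 A=19.52
t=0.53: Q=17.72 Y=20.74 A=20.31
t=1.06: Q=20.01 Y=21.26 A=21.10
t=1.59: Q=22.35 Y=21.81 A=21.91
t=2.12: Q=24.72 Y=22.39 A=22.73
t=2.65: Q=27.11 Y=22.99 A=23.56
t=3.18: Q=29.53 Y=23.59 A=24.40
t=3.71: Q=31.96 Y=24.20 A=25.25
t=4.24: Q=34.42 Y=24.82 A=26.11
t=4.77: Q=36.88 Y=25.43 A=26.98
At T=4.77: Q=36.88 Y=25.43 A=26.98; the largest is Q.

Dominant species at T: Q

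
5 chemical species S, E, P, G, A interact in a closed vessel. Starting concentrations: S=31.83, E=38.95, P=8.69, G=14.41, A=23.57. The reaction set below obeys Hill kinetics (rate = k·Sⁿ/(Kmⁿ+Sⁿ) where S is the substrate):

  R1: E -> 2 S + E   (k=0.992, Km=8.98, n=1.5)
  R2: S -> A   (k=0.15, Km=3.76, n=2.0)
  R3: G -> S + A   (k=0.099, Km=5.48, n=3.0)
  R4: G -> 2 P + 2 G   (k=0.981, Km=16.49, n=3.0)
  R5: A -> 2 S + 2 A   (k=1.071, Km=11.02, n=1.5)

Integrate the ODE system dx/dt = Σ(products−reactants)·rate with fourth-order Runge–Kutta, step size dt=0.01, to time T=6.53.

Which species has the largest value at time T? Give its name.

Dominant species at T: S

RK4 with dt=0.01: 653 steps to T=6.53. Trajectory (selected grid times):
t=0.00: S=31.83 E=38.95 P=8.69 G=14.41 A=23.57
t=0.73: S=34.29 E=38.95 P=9.27 G=14.63 A=24.34
t=1.45: S=36.72 E=38.95 P=9.86 G=14.86 A=25.11
t=2.18: S=39.20 E=38.95 P=10.47 G=15.10 A=25.90
t=2.90: S=41.66 E=38.95 P=11.10 G=15.34 A=26.68
t=3.63: S=44.17 E=38.95 P=11.74 G=15.59 A=27.48
t=4.35: S=46.65 E=38.95 P=12.40 G=15.85 A=28.27
t=5.08: S=49.18 E=38.95 P=13.08 G=16.13 A=29.08
t=5.80: S=51.68 E=38.95 P=13.77 G=16.40 A=29.88
t=6.53: S=54.23 E=38.95 P=14.49 G=16.69 A=30.70
At T=6.53: S=54.23 E=38.95 P=14.49 G=16.69 A=30.70; the largest is S.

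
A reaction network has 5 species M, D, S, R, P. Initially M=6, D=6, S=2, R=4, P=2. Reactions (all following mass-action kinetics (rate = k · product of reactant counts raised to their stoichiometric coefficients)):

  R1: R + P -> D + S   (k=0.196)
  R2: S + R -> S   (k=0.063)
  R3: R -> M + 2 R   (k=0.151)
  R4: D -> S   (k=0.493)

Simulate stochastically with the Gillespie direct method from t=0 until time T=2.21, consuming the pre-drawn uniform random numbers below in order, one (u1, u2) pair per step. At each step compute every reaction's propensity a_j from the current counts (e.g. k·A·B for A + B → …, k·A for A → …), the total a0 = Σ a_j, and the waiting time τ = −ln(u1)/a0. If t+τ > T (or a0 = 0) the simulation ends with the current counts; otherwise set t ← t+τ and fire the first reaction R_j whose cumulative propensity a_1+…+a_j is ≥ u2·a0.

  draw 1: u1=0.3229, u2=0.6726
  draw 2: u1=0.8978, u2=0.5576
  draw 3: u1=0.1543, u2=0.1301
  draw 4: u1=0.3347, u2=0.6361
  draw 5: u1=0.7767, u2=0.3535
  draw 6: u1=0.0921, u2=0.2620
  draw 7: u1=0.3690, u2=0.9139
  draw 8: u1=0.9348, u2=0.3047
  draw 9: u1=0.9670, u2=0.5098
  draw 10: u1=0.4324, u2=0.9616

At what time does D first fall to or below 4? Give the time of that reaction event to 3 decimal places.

Threshold first reached at t = 0.221

t=0.000: M=6 D=6 S=2 R=4 P=2
Draw 1: a1=1.568, a2=0.504, a3=0.604, a4=2.958, a0=5.634; τ=−ln(0.3229)/5.634=0.201 → t=0.201; u2·a0=0.6726·5.634=3.789; a1+…+a3=2.676 < 3.789 ≤ a1+…+a4=5.634 → R4 fires; M=6 D=5 S=3 R=4 P=2
Draw 2: a1=1.568, a2=0.756, a3=0.604, a4=2.465, a0=5.393; τ=−ln(0.8978)/5.393=0.020 → t=0.221; u2·a0=0.5576·5.393=3.007; a1+…+a3=2.928 < 3.007 ≤ a1+…+a4=5.393 → R4 fires; M=6 D=4 S=4 R=4 P=2
Draw 3: a1=1.568, a2=1.008, a3=0.604, a4=1.972, a0=5.152; τ=−ln(0.1543)/5.152=0.363 → t=0.583; u2·a0=0.1301·5.152=0.670 ≤ a1=1.568 → R1 fires; M=6 D=5 S=5 R=3 P=1
Draw 4: a1=0.588, a2=0.945, a3=0.453, a4=2.465, a0=4.451; τ=−ln(0.3347)/4.451=0.246 → t=0.829; u2·a0=0.6361·4.451=2.831; a1+…+a3=1.986 < 2.831 ≤ a1+…+a4=4.451 → R4 fires; M=6 D=4 S=6 R=3 P=1
Draw 5: a1=0.588, a2=1.134, a3=0.453, a4=1.972, a0=4.147; τ=−ln(0.7767)/4.147=0.061 → t=0.890; u2·a0=0.3535·4.147=1.466; a1=0.588 < 1.466 ≤ a1+a2=1.722 → R2 fires; M=6 D=4 S=6 R=2 P=1
Draw 6: a1=0.392, a2=0.756, a3=0.302, a4=1.972, a0=3.422; τ=−ln(0.0921)/3.422=0.697 → t=1.587; u2·a0=0.2620·3.422=0.897; a1=0.392 < 0.897 ≤ a1+a2=1.148 → R2 fires; M=6 D=4 S=6 R=1 P=1
Draw 7: a1=0.196, a2=0.378, a3=0.151, a4=1.972, a0=2.697; τ=−ln(0.3690)/2.697=0.370 → t=1.957; u2·a0=0.9139·2.697=2.465; a1+…+a3=0.725 < 2.465 ≤ a1+…+a4=2.697 → R4 fires; M=6 D=3 S=7 R=1 P=1
Draw 8: a1=0.196, a2=0.441, a3=0.151, a4=1.479, a0=2.267; τ=−ln(0.9348)/2.267=0.030 → t=1.987; u2·a0=0.3047·2.267=0.691; a1+a2=0.637 < 0.691 ≤ a1+…+a3=0.788 → R3 fires; M=7 D=3 S=7 R=2 P=1
Draw 9: a1=0.392, a2=0.882, a3=0.302, a4=1.479, a0=3.055; τ=−ln(0.9670)/3.055=0.011 → t=1.998; u2·a0=0.5098·3.055=1.557; a1+a2=1.274 < 1.557 ≤ a1+…+a3=1.576 → R3 fires; M=8 D=3 S=7 R=3 P=1
Draw 10: a1=0.588, a2=1.323, a3=0.453, a4=1.479, a0=3.843; τ=−ln(0.4324)/3.843=0.218 → t=2.216 > T=2.21: stop.
D first becomes ≤ 4 when it reaches 4 at the event at t=0.221.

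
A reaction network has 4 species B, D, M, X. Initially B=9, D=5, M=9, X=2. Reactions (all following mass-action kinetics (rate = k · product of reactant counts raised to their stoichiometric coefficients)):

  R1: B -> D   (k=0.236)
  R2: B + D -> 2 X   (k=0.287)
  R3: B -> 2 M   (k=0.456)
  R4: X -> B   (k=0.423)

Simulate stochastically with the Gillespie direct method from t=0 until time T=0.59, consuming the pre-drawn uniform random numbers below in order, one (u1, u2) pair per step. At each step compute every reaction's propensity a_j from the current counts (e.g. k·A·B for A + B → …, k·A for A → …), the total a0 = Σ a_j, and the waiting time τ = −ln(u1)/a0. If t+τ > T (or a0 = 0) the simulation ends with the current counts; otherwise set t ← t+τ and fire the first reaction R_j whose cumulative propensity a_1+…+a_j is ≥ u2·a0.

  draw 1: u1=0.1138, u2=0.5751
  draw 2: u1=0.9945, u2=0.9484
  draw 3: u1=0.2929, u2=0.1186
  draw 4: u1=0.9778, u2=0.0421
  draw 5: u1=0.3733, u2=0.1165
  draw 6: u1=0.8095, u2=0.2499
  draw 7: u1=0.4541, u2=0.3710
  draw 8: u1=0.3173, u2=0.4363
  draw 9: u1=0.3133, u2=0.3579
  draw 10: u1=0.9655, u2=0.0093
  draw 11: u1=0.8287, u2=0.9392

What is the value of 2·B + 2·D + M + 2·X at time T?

Value at T = 41

Check how each reaction changes W = 2·B + 2·D + M + 2·X (weight of products minus weight of reactants):
R1: B -> D: (2·1) − (2·1) = 2 − 2 = 0
R2: B + D -> 2 X: (2·2) − (2·1 + 2·1) = 4 − 4 = 0
R3: B -> 2 M: (1·2) − (2·1) = 2 − 2 = 0
R4: X -> B: (2·1) − (2·1) = 2 − 2 = 0
Every reaction leaves W unchanged, so W is conserved and no simulation is needed: W(T) = W(0) = 2·9 + 2·5 + 9 + 2·2 = 41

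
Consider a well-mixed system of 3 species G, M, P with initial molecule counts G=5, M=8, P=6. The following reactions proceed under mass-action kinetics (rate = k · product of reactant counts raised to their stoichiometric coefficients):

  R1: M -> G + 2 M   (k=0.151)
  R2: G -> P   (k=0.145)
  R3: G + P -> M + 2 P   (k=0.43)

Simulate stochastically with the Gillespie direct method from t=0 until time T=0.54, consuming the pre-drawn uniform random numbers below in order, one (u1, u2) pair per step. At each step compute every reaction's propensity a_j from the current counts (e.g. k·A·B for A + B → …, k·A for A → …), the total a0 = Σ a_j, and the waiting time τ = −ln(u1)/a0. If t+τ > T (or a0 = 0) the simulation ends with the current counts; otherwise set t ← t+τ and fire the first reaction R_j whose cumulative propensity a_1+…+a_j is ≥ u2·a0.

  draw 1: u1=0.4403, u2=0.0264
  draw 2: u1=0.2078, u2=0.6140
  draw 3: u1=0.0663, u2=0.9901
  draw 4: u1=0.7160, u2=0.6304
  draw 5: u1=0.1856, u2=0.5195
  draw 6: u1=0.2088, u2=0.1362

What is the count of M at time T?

M at T = 13

t=0.000: G=5 M=8 P=6
Draw 1: a1=1.208, a2=0.725, a3=12.900, a0=14.833; τ=−ln(0.4403)/14.833=0.055 → t=0.055; u2·a0=0.0264·14.833=0.392 ≤ a1=1.208 → R1 fires; G=6 M=9 P=6
Draw 2: a1=1.359, a2=0.870, a3=15.480, a0=17.709; τ=−ln(0.2078)/17.709=0.089 → t=0.144; u2·a0=0.6140·17.709=10.873; a1+a2=2.229 < 10.873 ≤ a1+…+a3=17.709 → R3 fires; G=5 M=10 P=7
Draw 3: a1=1.510, a2=0.725, a3=15.050, a0=17.285; τ=−ln(0.0663)/17.285=0.157 → t=0.301; u2·a0=0.9901·17.285=17.114; a1+a2=2.235 < 17.114 ≤ a1+…+a3=17.285 → R3 fires; G=4 M=11 P=8
Draw 4: a1=1.661, a2=0.580, a3=13.760, a0=16.001; τ=−ln(0.7160)/16.001=0.021 → t=0.322; u2·a0=0.6304·16.001=10.087; a1+a2=2.241 < 10.087 ≤ a1+…+a3=16.001 → R3 fires; G=3 M=12 P=9
Draw 5: a1=1.812, a2=0.435, a3=11.610, a0=13.857; τ=−ln(0.1856)/13.857=0.122 → t=0.443; u2·a0=0.5195·13.857=7.199; a1+a2=2.247 < 7.199 ≤ a1+…+a3=13.857 → R3 fires; G=2 M=13 P=10
Draw 6: a1=1.963, a2=0.290, a3=8.600, a0=10.853; τ=−ln(0.2088)/10.853=0.144 → t=0.588 > T=0.54: stop.
Read off M at T=0.54: 13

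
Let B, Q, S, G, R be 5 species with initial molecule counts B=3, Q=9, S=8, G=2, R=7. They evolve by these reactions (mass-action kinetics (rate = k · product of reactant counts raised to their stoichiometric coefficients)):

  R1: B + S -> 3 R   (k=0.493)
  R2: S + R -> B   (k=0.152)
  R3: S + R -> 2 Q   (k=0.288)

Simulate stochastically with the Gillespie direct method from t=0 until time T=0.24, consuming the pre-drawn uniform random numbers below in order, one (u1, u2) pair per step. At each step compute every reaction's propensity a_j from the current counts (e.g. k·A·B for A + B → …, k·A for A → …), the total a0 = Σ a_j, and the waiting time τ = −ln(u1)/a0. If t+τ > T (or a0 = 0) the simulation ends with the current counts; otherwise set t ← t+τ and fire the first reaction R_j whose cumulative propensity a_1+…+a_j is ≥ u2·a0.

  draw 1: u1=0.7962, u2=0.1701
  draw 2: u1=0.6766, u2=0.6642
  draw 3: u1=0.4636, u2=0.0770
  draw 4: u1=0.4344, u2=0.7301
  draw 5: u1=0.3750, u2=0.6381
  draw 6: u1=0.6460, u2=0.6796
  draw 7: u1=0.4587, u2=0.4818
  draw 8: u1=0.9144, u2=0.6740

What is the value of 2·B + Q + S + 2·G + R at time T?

Check how each reaction changes W = 2·B + Q + S + 2·G + R (weight of products minus weight of reactants):
R1: B + S -> 3 R: (1·3) − (2·1 + 1·1) = 3 − 3 = 0
R2: S + R -> B: (2·1) − (1·1 + 1·1) = 2 − 2 = 0
R3: S + R -> 2 Q: (1·2) − (1·1 + 1·1) = 2 − 2 = 0
Every reaction leaves W unchanged, so W is conserved and no simulation is needed: W(T) = W(0) = 2·3 + 9 + 8 + 2·2 + 7 = 34

Value at T = 34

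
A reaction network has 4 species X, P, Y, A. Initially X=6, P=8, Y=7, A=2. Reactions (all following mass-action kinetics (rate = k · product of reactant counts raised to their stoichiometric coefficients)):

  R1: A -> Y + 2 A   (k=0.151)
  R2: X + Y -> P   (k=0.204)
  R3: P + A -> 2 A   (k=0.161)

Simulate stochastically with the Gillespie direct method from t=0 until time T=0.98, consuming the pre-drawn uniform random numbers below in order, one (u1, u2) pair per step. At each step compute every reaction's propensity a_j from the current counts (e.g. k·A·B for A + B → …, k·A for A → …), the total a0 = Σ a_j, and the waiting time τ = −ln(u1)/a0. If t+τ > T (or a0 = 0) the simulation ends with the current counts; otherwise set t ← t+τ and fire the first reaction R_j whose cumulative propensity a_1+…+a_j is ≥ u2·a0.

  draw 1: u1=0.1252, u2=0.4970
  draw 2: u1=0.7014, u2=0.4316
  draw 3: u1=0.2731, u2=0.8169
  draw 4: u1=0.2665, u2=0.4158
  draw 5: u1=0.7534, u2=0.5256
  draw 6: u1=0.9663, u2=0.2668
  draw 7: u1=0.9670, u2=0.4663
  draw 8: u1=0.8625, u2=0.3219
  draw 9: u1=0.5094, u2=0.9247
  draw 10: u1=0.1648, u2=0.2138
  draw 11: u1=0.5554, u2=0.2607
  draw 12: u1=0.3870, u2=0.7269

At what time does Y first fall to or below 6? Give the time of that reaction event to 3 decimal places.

t=0.000: X=6 P=8 Y=7 A=2
Draw 1: a1=0.302, a2=8.568, a3=2.576, a0=11.446; τ=−ln(0.1252)/11.446=0.182 → t=0.182; u2·a0=0.4970·11.446=5.689; a1=0.302 < 5.689 ≤ a1+a2=8.870 → R2 fires; X=5 P=9 Y=6 A=2
Draw 2: a1=0.302, a2=6.120, a3=2.898, a0=9.320; τ=−ln(0.7014)/9.320=0.038 → t=0.220; u2·a0=0.4316·9.320=4.023; a1=0.302 < 4.023 ≤ a1+a2=6.422 → R2 fires; X=4 P=10 Y=5 A=2
Draw 3: a1=0.302, a2=4.080, a3=3.220, a0=7.602; τ=−ln(0.2731)/7.602=0.171 → t=0.390; u2·a0=0.8169·7.602=6.210; a1+a2=4.382 < 6.210 ≤ a1+…+a3=7.602 → R3 fires; X=4 P=9 Y=5 A=3
Draw 4: a1=0.453, a2=4.080, a3=4.347, a0=8.880; τ=−ln(0.2665)/8.880=0.149 → t=0.539; u2·a0=0.4158·8.880=3.692; a1=0.453 < 3.692 ≤ a1+a2=4.533 → R2 fires; X=3 P=10 Y=4 A=3
Draw 5: a1=0.453, a2=2.448, a3=4.830, a0=7.731; τ=−ln(0.7534)/7.731=0.037 → t=0.576; u2·a0=0.5256·7.731=4.063; a1+a2=2.901 < 4.063 ≤ a1+…+a3=7.731 → R3 fires; X=3 P=9 Y=4 A=4
Draw 6: a1=0.604, a2=2.448, a3=5.796, a0=8.848; τ=−ln(0.9663)/8.848=0.004 → t=0.580; u2·a0=0.2668·8.848=2.361; a1=0.604 < 2.361 ≤ a1+a2=3.052 → R2 fires; X=2 P=10 Y=3 A=4
Draw 7: a1=0.604, a2=1.224, a3=6.440, a0=8.268; τ=−ln(0.9670)/8.268=0.004 → t=0.584; u2·a0=0.4663·8.268=3.855; a1+a2=1.828 < 3.855 ≤ a1+…+a3=8.268 → R3 fires; X=2 P=9 Y=3 A=5
Draw 8: a1=0.755, a2=1.224, a3=7.245, a0=9.224; τ=−ln(0.8625)/9.224=0.016 → t=0.600; u2·a0=0.3219·9.224=2.969; a1+a2=1.979 < 2.969 ≤ a1+…+a3=9.224 → R3 fires; X=2 P=8 Y=3 A=6
Draw 9: a1=0.906, a2=1.224, a3=7.728, a0=9.858; τ=−ln(0.5094)/9.858=0.068 → t=0.668; u2·a0=0.9247·9.858=9.116; a1+a2=2.130 < 9.116 ≤ a1+…+a3=9.858 → R3 fires; X=2 P=7 Y=3 A=7
Draw 10: a1=1.057, a2=1.224, a3=7.889, a0=10.170; τ=−ln(0.1648)/10.170=0.177 → t=0.846; u2·a0=0.2138·10.170=2.174; a1=1.057 < 2.174 ≤ a1+a2=2.281 → R2 fires; X=1 P=8 Y=2 A=7
Draw 11: a1=1.057, a2=0.408, a3=9.016, a0=10.481; τ=−ln(0.5554)/10.481=0.056 → t=0.902; u2·a0=0.2607·10.481=2.732; a1+a2=1.465 < 2.732 ≤ a1+…+a3=10.481 → R3 fires; X=1 P=7 Y=2 A=8
Draw 12: a1=1.208, a2=0.408, a3=9.016, a0=10.632; τ=−ln(0.3870)/10.632=0.089 → t=0.991 > T=0.98: stop.
Y first becomes ≤ 6 when it reaches 6 at the event at t=0.182.

Threshold first reached at t = 0.182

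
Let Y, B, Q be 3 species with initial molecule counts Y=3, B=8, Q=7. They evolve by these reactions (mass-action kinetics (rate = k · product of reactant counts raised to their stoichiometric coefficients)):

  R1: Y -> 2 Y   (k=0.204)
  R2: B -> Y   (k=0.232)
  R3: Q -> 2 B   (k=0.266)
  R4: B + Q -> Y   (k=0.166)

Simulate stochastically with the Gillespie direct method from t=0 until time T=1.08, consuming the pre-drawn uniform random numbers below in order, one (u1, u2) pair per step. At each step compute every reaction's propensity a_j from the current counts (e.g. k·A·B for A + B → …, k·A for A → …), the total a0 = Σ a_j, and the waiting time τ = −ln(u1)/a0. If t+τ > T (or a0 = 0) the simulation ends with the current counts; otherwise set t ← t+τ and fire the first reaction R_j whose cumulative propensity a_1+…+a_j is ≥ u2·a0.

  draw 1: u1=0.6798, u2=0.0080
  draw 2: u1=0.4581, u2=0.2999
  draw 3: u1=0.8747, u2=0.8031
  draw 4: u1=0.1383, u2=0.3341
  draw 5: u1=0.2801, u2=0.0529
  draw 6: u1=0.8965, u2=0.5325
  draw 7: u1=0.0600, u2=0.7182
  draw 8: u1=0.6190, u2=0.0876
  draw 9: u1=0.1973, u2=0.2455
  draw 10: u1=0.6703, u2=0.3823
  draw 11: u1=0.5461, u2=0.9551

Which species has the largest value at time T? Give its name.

Dominant species at T: Y

t=0.000: Y=3 B=8 Q=7
Draw 1: a1=0.612, a2=1.856, a3=1.862, a4=9.296, a0=13.626; τ=−ln(0.6798)/13.626=0.028 → t=0.028; u2·a0=0.0080·13.626=0.109 ≤ a1=0.612 → R1 fires; Y=4 B=8 Q=7
Draw 2: a1=0.816, a2=1.856, a3=1.862, a4=9.296, a0=13.830; τ=−ln(0.4581)/13.830=0.056 → t=0.085; u2·a0=0.2999·13.830=4.148; a1+a2=2.672 < 4.148 ≤ a1+…+a3=4.534 → R3 fires; Y=4 B=10 Q=6
Draw 3: a1=0.816, a2=2.320, a3=1.596, a4=9.960, a0=14.692; τ=−ln(0.8747)/14.692=0.009 → t=0.094; u2·a0=0.8031·14.692=11.799; a1+…+a3=4.732 < 11.799 ≤ a1+…+a4=14.692 → R4 fires; Y=5 B=9 Q=5
Draw 4: a1=1.020, a2=2.088, a3=1.330, a4=7.470, a0=11.908; τ=−ln(0.1383)/11.908=0.166 → t=0.260; u2·a0=0.3341·11.908=3.978; a1+a2=3.108 < 3.978 ≤ a1+…+a3=4.438 → R3 fires; Y=5 B=11 Q=4
Draw 5: a1=1.020, a2=2.552, a3=1.064, a4=7.304, a0=11.940; τ=−ln(0.2801)/11.940=0.107 → t=0.367; u2·a0=0.0529·11.940=0.632 ≤ a1=1.020 → R1 fires; Y=6 B=11 Q=4
Draw 6: a1=1.224, a2=2.552, a3=1.064, a4=7.304, a0=12.144; τ=−ln(0.8965)/12.144=0.009 → t=0.376; u2·a0=0.5325·12.144=6.467; a1+…+a3=4.840 < 6.467 ≤ a1+…+a4=12.144 → R4 fires; Y=7 B=10 Q=3
Draw 7: a1=1.428, a2=2.320, a3=0.798, a4=4.980, a0=9.526; τ=−ln(0.0600)/9.526=0.295 → t=0.671; u2·a0=0.7182·9.526=6.842; a1+…+a3=4.546 < 6.842 ≤ a1+…+a4=9.526 → R4 fires; Y=8 B=9 Q=2
Draw 8: a1=1.632, a2=2.088, a3=0.532, a4=2.988, a0=7.240; τ=−ln(0.6190)/7.240=0.066 → t=0.737; u2·a0=0.0876·7.240=0.634 ≤ a1=1.632 → R1 fires; Y=9 B=9 Q=2
Draw 9: a1=1.836, a2=2.088, a3=0.532, a4=2.988, a0=7.444; τ=−ln(0.1973)/7.444=0.218 → t=0.955; u2·a0=0.2455·7.444=1.828 ≤ a1=1.836 → R1 fires; Y=10 B=9 Q=2
Draw 10: a1=2.040, a2=2.088, a3=0.532, a4=2.988, a0=7.648; τ=−ln(0.6703)/7.648=0.052 → t=1.008; u2·a0=0.3823·7.648=2.924; a1=2.040 < 2.924 ≤ a1+a2=4.128 → R2 fires; Y=11 B=8 Q=2
Draw 11: a1=2.244, a2=1.856, a3=0.532, a4=2.656, a0=7.288; τ=−ln(0.5461)/7.288=0.083 → t=1.091 > T=1.08: stop.
At T=1.08: Y=11 B=8 Q=2; the largest is Y.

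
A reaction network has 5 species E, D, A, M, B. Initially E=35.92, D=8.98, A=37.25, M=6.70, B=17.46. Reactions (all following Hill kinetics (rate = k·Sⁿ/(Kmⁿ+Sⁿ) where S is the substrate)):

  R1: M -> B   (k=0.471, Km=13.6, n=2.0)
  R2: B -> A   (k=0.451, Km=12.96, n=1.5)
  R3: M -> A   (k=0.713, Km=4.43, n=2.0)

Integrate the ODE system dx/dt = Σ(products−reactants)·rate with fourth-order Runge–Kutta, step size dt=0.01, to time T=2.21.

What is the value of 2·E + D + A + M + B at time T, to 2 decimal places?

Value at T = 142.23

Check how each reaction changes W = 2·E + D + A + M + B (weight of products minus weight of reactants):
R1: M -> B: (1·1) − (1·1) = 1 − 1 = 0
R2: B -> A: (1·1) − (1·1) = 1 − 1 = 0
R3: M -> A: (1·1) − (1·1) = 1 − 1 = 0
Every reaction leaves W unchanged, so W is conserved and no simulation is needed: W(T) = W(0) = 2·35.92 + 8.98 + 37.25 + 6.70 + 17.46 = 142.23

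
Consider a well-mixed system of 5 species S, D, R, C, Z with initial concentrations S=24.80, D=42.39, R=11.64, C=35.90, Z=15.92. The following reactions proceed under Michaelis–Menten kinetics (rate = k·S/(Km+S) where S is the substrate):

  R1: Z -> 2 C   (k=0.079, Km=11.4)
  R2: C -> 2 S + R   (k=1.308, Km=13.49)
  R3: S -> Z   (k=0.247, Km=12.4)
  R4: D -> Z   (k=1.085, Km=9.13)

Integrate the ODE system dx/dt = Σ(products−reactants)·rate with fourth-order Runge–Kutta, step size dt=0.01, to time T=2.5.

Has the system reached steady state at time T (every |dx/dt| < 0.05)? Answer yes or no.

Steady state at T: no

RK4 with dt=0.01: 250 steps to T=2.5. Trajectory (selected grid times):
t=0.00: S=24.80 D=42.39 R=11.64 C=35.90 Z=15.92
t=0.28: S=25.29 D=42.14 R=11.91 C=35.66 Z=16.20
t=0.56: S=25.77 D=41.89 R=12.17 C=35.42 Z=16.49
t=0.83: S=26.24 D=41.65 R=12.43 C=35.19 Z=16.76
t=1.11: S=26.72 D=41.40 R=12.69 C=34.95 Z=17.04
t=1.39: S=27.20 D=41.15 R=12.96 C=34.71 Z=17.32
t=1.67: S=27.68 D=40.90 R=13.22 C=34.48 Z=17.61
t=1.94: S=28.14 D=40.66 R=13.47 C=34.25 Z=17.88
t=2.22: S=28.62 D=40.42 R=13.74 C=34.02 Z=18.16
t=2.50: S=29.09 D=40.17 R=14.00 C=33.78 Z=18.45
Rates at T: R1=0.0488, R2=0.9347, R3=0.1732, R4=0.8841
dx/dt at T (Σ net stoichiometry × rate): S=+1.6963, D=-0.8841, R=+0.9347, C=-0.8371, Z=+1.0084
Largest |dx/dt| is |+1.6963| (S) ≥ 0.05 → not steady.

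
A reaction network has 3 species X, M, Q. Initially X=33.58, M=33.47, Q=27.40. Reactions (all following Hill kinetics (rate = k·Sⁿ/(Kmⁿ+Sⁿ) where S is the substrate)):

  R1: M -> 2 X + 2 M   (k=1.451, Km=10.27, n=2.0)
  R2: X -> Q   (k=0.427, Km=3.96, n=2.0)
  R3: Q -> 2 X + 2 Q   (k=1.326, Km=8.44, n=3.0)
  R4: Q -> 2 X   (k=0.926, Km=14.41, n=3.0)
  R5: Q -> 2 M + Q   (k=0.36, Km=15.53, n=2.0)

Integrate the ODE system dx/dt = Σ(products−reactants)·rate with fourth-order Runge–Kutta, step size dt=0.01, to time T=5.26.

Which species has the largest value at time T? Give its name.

RK4 with dt=0.01: 526 steps to T=5.26. Trajectory (selected grid times):
t=0.00: X=33.58 M=33.47 Q=27.40
t=0.58: X=37.31 M=34.56 Q=27.92
t=1.17: X=41.13 M=35.67 Q=28.45
t=1.75: X=44.90 M=36.78 Q=28.97
t=2.34: X=48.74 M=37.90 Q=29.50
t=2.92: X=52.53 M=39.02 Q=30.01
t=3.51: X=56.41 M=40.15 Q=30.54
t=4.09: X=60.22 M=41.28 Q=31.05
t=4.68: X=64.12 M=42.43 Q=31.57
t=5.26: X=67.96 M=43.56 Q=32.08
At T=5.26: X=67.96 M=43.56 Q=32.08; the largest is X.

Dominant species at T: X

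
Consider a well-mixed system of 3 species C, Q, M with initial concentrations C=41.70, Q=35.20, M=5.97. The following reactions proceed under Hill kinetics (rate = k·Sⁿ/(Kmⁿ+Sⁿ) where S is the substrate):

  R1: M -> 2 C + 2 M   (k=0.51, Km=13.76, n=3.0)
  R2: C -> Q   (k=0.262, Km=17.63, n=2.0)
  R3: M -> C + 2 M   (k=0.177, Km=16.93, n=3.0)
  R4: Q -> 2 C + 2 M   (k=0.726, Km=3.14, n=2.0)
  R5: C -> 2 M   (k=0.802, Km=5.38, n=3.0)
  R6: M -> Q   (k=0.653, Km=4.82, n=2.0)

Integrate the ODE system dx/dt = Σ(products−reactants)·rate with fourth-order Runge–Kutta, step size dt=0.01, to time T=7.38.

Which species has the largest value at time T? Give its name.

RK4 with dt=0.01: 738 steps to T=7.38. Trajectory (selected grid times):
t=0.00: C=41.70 Q=35.20 M=5.97
t=0.82: C=42.15 Q=35.16 M=8.16
t=1.64: C=42.71 Q=35.17 M=10.35
t=2.46: C=43.39 Q=35.22 M=12.58
t=3.28: C=44.20 Q=35.29 M=14.86
t=4.10: C=45.12 Q=35.37 M=17.18
t=4.92: C=46.12 Q=35.47 M=19.55
t=5.74: C=47.20 Q=35.58 M=21.95
t=6.56: C=48.33 Q=35.69 M=24.39
t=7.38: C=49.50 Q=35.80 M=26.84
At T=7.38: C=49.50 Q=35.80 M=26.84; the largest is C.

Dominant species at T: C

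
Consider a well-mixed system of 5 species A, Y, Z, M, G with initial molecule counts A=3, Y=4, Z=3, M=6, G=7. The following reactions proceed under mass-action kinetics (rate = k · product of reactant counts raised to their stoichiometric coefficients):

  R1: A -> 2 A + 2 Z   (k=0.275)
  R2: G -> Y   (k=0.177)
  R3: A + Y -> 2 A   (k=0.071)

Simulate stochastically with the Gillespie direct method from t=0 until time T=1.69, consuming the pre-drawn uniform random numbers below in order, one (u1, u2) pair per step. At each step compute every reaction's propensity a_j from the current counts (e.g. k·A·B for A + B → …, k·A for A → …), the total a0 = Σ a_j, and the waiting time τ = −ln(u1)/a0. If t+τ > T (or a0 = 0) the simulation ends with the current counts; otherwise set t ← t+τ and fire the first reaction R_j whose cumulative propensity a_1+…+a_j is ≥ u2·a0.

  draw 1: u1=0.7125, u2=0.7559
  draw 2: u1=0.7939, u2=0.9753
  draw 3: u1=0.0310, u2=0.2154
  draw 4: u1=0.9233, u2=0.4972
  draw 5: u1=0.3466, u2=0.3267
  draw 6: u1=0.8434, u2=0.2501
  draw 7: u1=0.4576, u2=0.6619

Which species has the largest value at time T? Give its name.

Dominant species at T: Z

t=0.000: A=3 Y=4 Z=3 M=6 G=7
Draw 1: a1=0.825, a2=1.239, a3=0.852, a0=2.916; τ=−ln(0.7125)/2.916=0.116 → t=0.116; u2·a0=0.7559·2.916=2.204; a1+a2=2.064 < 2.204 ≤ a1+…+a3=2.916 → R3 fires; A=4 Y=3 Z=3 M=6 G=7
Draw 2: a1=1.100, a2=1.239, a3=0.852, a0=3.191; τ=−ln(0.7939)/3.191=0.072 → t=0.189; u2·a0=0.9753·3.191=3.112; a1+a2=2.339 < 3.112 ≤ a1+…+a3=3.191 → R3 fires; A=5 Y=2 Z=3 M=6 G=7
Draw 3: a1=1.375, a2=1.239, a3=0.710, a0=3.324; τ=−ln(0.0310)/3.324=1.045 → t=1.234; u2·a0=0.2154·3.324=0.716 ≤ a1=1.375 → R1 fires; A=6 Y=2 Z=5 M=6 G=7
Draw 4: a1=1.650, a2=1.239, a3=0.852, a0=3.741; τ=−ln(0.9233)/3.741=0.021 → t=1.255; u2·a0=0.4972·3.741=1.860; a1=1.650 < 1.860 ≤ a1+a2=2.889 → R2 fires; A=6 Y=3 Z=5 M=6 G=6
Draw 5: a1=1.650, a2=1.062, a3=1.278, a0=3.990; τ=−ln(0.3466)/3.990=0.266 → t=1.521; u2·a0=0.3267·3.990=1.304 ≤ a1=1.650 → R1 fires; A=7 Y=3 Z=7 M=6 G=6
Draw 6: a1=1.925, a2=1.062, a3=1.491, a0=4.478; τ=−ln(0.8434)/4.478=0.038 → t=1.559; u2·a0=0.2501·4.478=1.120 ≤ a1=1.925 → R1 fires; A=8 Y=3 Z=9 M=6 G=6
Draw 7: a1=2.200, a2=1.062, a3=1.704, a0=4.966; τ=−ln(0.4576)/4.966=0.157 → t=1.716 > T=1.69: stop.
At T=1.69: A=8 Y=3 Z=9 M=6 G=6; the largest is Z.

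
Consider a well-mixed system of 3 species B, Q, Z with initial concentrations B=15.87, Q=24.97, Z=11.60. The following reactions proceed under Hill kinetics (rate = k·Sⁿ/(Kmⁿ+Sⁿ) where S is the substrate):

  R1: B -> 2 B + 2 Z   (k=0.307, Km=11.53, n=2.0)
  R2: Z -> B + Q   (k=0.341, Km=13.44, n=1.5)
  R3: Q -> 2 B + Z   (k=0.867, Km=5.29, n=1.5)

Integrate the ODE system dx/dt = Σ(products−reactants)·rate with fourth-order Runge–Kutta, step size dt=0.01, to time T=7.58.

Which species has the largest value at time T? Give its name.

Dominant species at T: B

RK4 with dt=0.01: 758 steps to T=7.58. Trajectory (selected grid times):
t=0.00: B=15.87 Q=24.97 Z=11.60
t=0.84: B=17.50 Q=24.44 Z=12.48
t=1.68: B=19.15 Q=23.92 Z=13.37
t=2.53: B=20.82 Q=23.40 Z=14.28
t=3.37: B=22.49 Q=22.90 Z=15.19
t=4.21: B=24.17 Q=22.40 Z=16.10
t=5.05: B=25.85 Q=21.91 Z=17.01
t=5.90: B=27.56 Q=21.43 Z=17.93
t=6.74: B=29.25 Q=20.96 Z=18.85
t=7.58: B=30.94 Q=20.49 Z=19.76
At T=7.58: B=30.94 Q=20.49 Z=19.76; the largest is B.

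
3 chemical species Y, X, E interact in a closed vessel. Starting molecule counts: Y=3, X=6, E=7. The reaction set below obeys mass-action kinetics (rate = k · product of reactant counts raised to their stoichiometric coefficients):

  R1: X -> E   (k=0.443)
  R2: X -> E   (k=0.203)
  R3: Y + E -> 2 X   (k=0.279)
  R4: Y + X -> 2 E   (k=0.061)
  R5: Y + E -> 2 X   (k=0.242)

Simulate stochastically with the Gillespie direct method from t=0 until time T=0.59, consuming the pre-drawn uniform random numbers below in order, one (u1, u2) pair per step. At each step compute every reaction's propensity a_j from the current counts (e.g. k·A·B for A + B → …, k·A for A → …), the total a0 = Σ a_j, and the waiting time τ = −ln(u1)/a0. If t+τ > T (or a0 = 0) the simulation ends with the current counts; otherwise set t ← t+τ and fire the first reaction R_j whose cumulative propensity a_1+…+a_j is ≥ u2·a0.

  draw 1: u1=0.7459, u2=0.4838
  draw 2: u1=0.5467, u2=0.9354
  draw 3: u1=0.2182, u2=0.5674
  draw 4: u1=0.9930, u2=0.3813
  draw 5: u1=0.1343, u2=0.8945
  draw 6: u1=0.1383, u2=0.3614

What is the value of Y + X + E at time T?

Value at T = 16

Check how each reaction changes W = Y + X + E (weight of products minus weight of reactants):
R1: X -> E: (1·1) − (1·1) = 1 − 1 = 0
R2: X -> E: (1·1) − (1·1) = 1 − 1 = 0
R3: Y + E -> 2 X: (1·2) − (1·1 + 1·1) = 2 − 2 = 0
R4: Y + X -> 2 E: (1·2) − (1·1 + 1·1) = 2 − 2 = 0
R5: Y + E -> 2 X: (1·2) − (1·1 + 1·1) = 2 − 2 = 0
Every reaction leaves W unchanged, so W is conserved and no simulation is needed: W(T) = W(0) = 3 + 6 + 7 = 16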